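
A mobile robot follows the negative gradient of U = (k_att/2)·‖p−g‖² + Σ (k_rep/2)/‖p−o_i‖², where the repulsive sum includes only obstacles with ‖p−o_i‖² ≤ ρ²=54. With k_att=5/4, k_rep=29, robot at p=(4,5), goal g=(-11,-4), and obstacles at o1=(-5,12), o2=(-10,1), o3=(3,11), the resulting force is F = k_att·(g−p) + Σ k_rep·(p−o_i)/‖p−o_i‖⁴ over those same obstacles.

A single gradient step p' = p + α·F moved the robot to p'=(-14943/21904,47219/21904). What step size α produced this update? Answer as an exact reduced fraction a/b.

α = 1/4

F_att = 5/4·(g−p) = 5/4·(-15,-9) = (-18.7500,-11.2500)
o1: d²=130 > ρ²=54 → inactive
o2: d²=212 > ρ²=54 → inactive
o3: d²=37 ≤ ρ²=54; F_rep = 29·(1,-6)/37² = (0.0212,-0.1271)
F = F_att + ΣF_rep = (-18.7288,-11.3771)
Δp = p'−p = (-4.6822,-2.8443); α = Δx/Fx = (-102559/21904) / (-102559/5476) = 1/4
check: Δy/Fy = (-62301/21904) / (-62301/5476) = 1/4 ✓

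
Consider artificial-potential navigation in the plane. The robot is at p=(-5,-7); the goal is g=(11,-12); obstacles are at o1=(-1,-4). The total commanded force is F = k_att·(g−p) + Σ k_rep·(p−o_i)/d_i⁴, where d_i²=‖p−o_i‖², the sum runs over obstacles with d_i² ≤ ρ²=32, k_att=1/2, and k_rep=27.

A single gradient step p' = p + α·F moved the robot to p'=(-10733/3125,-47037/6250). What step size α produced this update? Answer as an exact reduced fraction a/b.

F_att = 1/2·(g−p) = 1/2·(16,-5) = (8.0000,-2.5000)
o1: d²=25 ≤ ρ²=32; F_rep = 27·(-4,-3)/25² = (-0.1728,-0.1296)
F = F_att + ΣF_rep = (7.8272,-2.6296)
Δp = p'−p = (1.5654,-0.5259); α = Δx/Fx = (4892/3125) / (4892/625) = 1/5
check: Δy/Fy = (-3287/6250) / (-3287/1250) = 1/5 ✓

α = 1/5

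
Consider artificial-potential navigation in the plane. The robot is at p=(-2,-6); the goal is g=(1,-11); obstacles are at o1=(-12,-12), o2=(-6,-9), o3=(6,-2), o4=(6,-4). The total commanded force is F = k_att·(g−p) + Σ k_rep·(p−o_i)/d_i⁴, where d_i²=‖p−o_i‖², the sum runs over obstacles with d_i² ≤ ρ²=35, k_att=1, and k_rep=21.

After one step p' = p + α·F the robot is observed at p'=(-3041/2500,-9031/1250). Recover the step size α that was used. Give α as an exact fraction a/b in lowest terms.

α = 1/4

F_att = 1·(g−p) = 1·(3,-5) = (3.0000,-5.0000)
o1: d²=136 > ρ²=35 → inactive
o2: d²=25 ≤ ρ²=35; F_rep = 21·(4,3)/25² = (0.1344,0.1008)
o3: d²=80 > ρ²=35 → inactive
o4: d²=68 > ρ²=35 → inactive
F = F_att + ΣF_rep = (3.1344,-4.8992)
Δp = p'−p = (0.7836,-1.2248); α = Δx/Fx = (1959/2500) / (1959/625) = 1/4
check: Δy/Fy = (-1531/1250) / (-3062/625) = 1/4 ✓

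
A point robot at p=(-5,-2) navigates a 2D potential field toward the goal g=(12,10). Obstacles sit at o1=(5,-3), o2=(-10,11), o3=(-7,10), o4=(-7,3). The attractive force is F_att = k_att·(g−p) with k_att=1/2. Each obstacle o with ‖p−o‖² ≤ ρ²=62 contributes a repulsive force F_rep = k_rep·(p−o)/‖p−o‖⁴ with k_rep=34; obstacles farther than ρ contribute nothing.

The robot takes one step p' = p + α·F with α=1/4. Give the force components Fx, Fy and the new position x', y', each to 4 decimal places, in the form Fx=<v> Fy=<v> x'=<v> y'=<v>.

F_att = 1/2·(g−p) = 1/2·(17,12) = (8.5000,6.0000)
o1: d²=101 > ρ²=62 → inactive
o2: d²=194 > ρ²=62 → inactive
o3: d²=148 > ρ²=62 → inactive
o4: d²=29 ≤ ρ²=62; F_rep = 34·(2,-5)/29² = (0.0809,-0.2021)
F = F_att + ΣF_rep = (8.5809,5.7979)
p' = p + 1/4·F = (-2.8548,-0.5505)

Fx=8.5809 Fy=5.7979 x'=-2.8548 y'=-0.5505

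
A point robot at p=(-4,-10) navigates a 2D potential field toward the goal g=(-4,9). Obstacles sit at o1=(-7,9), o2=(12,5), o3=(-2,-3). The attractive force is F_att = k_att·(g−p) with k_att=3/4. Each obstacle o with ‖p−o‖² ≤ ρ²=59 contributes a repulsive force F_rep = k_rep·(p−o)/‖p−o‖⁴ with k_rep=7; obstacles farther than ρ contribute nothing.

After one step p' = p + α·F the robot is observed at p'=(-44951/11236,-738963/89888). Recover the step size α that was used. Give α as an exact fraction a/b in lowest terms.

F_att = 3/4·(g−p) = 3/4·(0,19) = (0.0000,14.2500)
o1: d²=370 > ρ²=59 → inactive
o2: d²=481 > ρ²=59 → inactive
o3: d²=53 ≤ ρ²=59; F_rep = 7·(-2,-7)/53² = (-0.0050,-0.0174)
F = F_att + ΣF_rep = (-0.0050,14.2326)
Δp = p'−p = (-0.0006,1.7791); α = Δx/Fx = (-7/11236) / (-14/2809) = 1/8
check: Δy/Fy = (159917/89888) / (159917/11236) = 1/8 ✓

α = 1/8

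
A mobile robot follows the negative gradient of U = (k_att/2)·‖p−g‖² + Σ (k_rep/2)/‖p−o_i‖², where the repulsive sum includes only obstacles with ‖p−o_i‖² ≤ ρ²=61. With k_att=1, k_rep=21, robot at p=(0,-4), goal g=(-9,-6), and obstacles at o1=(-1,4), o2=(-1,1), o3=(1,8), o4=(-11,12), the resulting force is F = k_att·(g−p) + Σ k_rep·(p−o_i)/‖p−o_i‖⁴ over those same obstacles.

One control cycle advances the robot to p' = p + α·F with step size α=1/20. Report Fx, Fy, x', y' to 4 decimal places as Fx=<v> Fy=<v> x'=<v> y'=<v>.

F_att = 1·(g−p) = 1·(-9,-2) = (-9.0000,-2.0000)
o1: d²=65 > ρ²=61 → inactive
o2: d²=26 ≤ ρ²=61; F_rep = 21·(1,-5)/26² = (0.0311,-0.1553)
o3: d²=145 > ρ²=61 → inactive
o4: d²=377 > ρ²=61 → inactive
F = F_att + ΣF_rep = (-8.9689,-2.1553)
p' = p + 1/20·F = (-0.4484,-4.1078)

Fx=-8.9689 Fy=-2.1553 x'=-0.4484 y'=-4.1078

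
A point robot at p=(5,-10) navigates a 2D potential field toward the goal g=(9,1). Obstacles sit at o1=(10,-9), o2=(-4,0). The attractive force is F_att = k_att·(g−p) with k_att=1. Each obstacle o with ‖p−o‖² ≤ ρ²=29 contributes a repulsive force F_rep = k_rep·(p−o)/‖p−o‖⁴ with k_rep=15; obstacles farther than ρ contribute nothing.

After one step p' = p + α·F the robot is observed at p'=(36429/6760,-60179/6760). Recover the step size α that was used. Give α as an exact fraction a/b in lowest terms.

F_att = 1·(g−p) = 1·(4,11) = (4.0000,11.0000)
o1: d²=26 ≤ ρ²=29; F_rep = 15·(-5,-1)/26² = (-0.1109,-0.0222)
o2: d²=181 > ρ²=29 → inactive
F = F_att + ΣF_rep = (3.8891,10.9778)
Δp = p'−p = (0.3889,1.0978); α = Δx/Fx = (2629/6760) / (2629/676) = 1/10
check: Δy/Fy = (7421/6760) / (7421/676) = 1/10 ✓

α = 1/10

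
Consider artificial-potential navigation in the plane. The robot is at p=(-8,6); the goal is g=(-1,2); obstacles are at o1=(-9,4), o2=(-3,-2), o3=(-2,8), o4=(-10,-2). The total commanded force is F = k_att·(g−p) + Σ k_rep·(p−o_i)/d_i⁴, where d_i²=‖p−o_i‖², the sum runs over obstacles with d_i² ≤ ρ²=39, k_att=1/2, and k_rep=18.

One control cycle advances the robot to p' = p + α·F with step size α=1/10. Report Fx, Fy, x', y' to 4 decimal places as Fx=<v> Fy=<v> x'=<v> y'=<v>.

F_att = 1/2·(g−p) = 1/2·(7,-4) = (3.5000,-2.0000)
o1: d²=5 ≤ ρ²=39; F_rep = 18·(1,2)/5² = (0.7200,1.4400)
o2: d²=89 > ρ²=39 → inactive
o3: d²=40 > ρ²=39 → inactive
o4: d²=68 > ρ²=39 → inactive
F = F_att + ΣF_rep = (4.2200,-0.5600)
p' = p + 1/10·F = (-7.5780,5.9440)

Fx=4.2200 Fy=-0.5600 x'=-7.5780 y'=5.9440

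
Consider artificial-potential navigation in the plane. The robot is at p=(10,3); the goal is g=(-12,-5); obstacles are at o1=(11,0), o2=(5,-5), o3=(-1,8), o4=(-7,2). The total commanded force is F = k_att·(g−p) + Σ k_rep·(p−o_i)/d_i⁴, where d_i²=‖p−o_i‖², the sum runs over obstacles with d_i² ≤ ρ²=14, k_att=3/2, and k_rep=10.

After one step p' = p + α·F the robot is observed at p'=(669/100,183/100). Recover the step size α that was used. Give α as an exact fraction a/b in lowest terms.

α = 1/10

F_att = 3/2·(g−p) = 3/2·(-22,-8) = (-33.0000,-12.0000)
o1: d²=10 ≤ ρ²=14; F_rep = 10·(-1,3)/10² = (-0.1000,0.3000)
o2: d²=89 > ρ²=14 → inactive
o3: d²=146 > ρ²=14 → inactive
o4: d²=290 > ρ²=14 → inactive
F = F_att + ΣF_rep = (-33.1000,-11.7000)
Δp = p'−p = (-3.3100,-1.1700); α = Δx/Fx = (-331/100) / (-331/10) = 1/10
check: Δy/Fy = (-117/100) / (-117/10) = 1/10 ✓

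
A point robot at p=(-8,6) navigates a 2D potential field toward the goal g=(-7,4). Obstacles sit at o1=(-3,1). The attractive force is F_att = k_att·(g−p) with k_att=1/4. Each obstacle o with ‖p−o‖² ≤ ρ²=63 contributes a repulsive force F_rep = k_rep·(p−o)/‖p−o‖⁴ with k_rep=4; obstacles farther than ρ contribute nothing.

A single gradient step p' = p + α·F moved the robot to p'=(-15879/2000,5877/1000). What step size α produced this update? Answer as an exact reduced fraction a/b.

F_att = 1/4·(g−p) = 1/4·(1,-2) = (0.2500,-0.5000)
o1: d²=50 ≤ ρ²=63; F_rep = 4·(-5,5)/50² = (-0.0080,0.0080)
F = F_att + ΣF_rep = (0.2420,-0.4920)
Δp = p'−p = (0.0605,-0.1230); α = Δx/Fx = (121/2000) / (121/500) = 1/4
check: Δy/Fy = (-123/1000) / (-123/250) = 1/4 ✓

α = 1/4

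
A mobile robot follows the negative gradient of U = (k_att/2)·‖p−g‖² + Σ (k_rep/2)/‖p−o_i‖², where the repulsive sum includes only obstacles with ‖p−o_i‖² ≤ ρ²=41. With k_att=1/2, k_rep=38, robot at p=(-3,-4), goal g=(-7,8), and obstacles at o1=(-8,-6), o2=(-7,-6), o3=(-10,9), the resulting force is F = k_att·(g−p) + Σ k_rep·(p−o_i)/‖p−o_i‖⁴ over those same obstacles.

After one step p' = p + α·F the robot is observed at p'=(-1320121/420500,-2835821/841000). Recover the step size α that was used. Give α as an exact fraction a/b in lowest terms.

α = 1/10

F_att = 1/2·(g−p) = 1/2·(-4,12) = (-2.0000,6.0000)
o1: d²=29 ≤ ρ²=41; F_rep = 38·(5,2)/29² = (0.2259,0.0904)
o2: d²=20 ≤ ρ²=41; F_rep = 38·(4,2)/20² = (0.3800,0.1900)
o3: d²=218 > ρ²=41 → inactive
F = F_att + ΣF_rep = (-1.3941,6.2804)
Δp = p'−p = (-0.1394,0.6280); α = Δx/Fx = (-58621/420500) / (-58621/42050) = 1/10
check: Δy/Fy = (528179/841000) / (528179/84100) = 1/10 ✓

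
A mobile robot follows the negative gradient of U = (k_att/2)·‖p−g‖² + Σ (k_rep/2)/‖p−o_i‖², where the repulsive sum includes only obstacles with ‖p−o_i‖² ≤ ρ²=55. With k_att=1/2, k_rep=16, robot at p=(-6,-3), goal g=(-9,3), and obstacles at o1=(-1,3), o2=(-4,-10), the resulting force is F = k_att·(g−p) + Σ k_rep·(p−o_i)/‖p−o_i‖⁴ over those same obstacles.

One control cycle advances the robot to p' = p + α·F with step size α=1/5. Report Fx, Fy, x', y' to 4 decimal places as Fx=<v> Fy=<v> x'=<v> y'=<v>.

Fx=-1.5114 Fy=3.0399 x'=-6.3023 y'=-2.3920

F_att = 1/2·(g−p) = 1/2·(-3,6) = (-1.5000,3.0000)
o1: d²=61 > ρ²=55 → inactive
o2: d²=53 ≤ ρ²=55; F_rep = 16·(-2,7)/53² = (-0.0114,0.0399)
F = F_att + ΣF_rep = (-1.5114,3.0399)
p' = p + 1/5·F = (-6.3023,-2.3920)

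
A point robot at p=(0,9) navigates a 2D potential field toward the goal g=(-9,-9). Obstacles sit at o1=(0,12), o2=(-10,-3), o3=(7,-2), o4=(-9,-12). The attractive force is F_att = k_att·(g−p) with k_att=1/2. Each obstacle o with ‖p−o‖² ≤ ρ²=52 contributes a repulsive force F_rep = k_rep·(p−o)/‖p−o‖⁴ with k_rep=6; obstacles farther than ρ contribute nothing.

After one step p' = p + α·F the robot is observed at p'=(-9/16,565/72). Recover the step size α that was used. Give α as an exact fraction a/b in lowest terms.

α = 1/8

F_att = 1/2·(g−p) = 1/2·(-9,-18) = (-4.5000,-9.0000)
o1: d²=9 ≤ ρ²=52; F_rep = 6·(0,-3)/9² = (0.0000,-0.2222)
o2: d²=244 > ρ²=52 → inactive
o3: d²=170 > ρ²=52 → inactive
o4: d²=522 > ρ²=52 → inactive
F = F_att + ΣF_rep = (-4.5000,-9.2222)
Δp = p'−p = (-0.5625,-1.1528); α = Δx/Fx = (-9/16) / (-9/2) = 1/8
check: Δy/Fy = (-83/72) / (-83/9) = 1/8 ✓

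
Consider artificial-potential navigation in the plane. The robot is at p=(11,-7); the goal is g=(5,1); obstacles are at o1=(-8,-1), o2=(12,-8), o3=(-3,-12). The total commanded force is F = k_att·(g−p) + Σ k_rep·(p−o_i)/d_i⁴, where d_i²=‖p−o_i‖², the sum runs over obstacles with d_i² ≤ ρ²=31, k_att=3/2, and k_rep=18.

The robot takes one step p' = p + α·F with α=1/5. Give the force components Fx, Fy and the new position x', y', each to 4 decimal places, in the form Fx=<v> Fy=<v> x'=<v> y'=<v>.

F_att = 3/2·(g−p) = 3/2·(-6,8) = (-9.0000,12.0000)
o1: d²=397 > ρ²=31 → inactive
o2: d²=2 ≤ ρ²=31; F_rep = 18·(-1,1)/2² = (-4.5000,4.5000)
o3: d²=221 > ρ²=31 → inactive
F = F_att + ΣF_rep = (-13.5000,16.5000)
p' = p + 1/5·F = (8.3000,-3.7000)

Fx=-13.5000 Fy=16.5000 x'=8.3000 y'=-3.7000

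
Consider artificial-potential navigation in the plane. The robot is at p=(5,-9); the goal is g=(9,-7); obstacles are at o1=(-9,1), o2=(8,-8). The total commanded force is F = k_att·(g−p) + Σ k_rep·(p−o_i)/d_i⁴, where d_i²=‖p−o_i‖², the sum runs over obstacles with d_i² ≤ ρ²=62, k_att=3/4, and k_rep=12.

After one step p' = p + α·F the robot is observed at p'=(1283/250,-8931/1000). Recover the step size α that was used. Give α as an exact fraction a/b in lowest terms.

F_att = 3/4·(g−p) = 3/4·(4,2) = (3.0000,1.5000)
o1: d²=296 > ρ²=62 → inactive
o2: d²=10 ≤ ρ²=62; F_rep = 12·(-3,-1)/10² = (-0.3600,-0.1200)
F = F_att + ΣF_rep = (2.6400,1.3800)
Δp = p'−p = (0.1320,0.0690); α = Δx/Fx = (33/250) / (66/25) = 1/20
check: Δy/Fy = (69/1000) / (69/50) = 1/20 ✓

α = 1/20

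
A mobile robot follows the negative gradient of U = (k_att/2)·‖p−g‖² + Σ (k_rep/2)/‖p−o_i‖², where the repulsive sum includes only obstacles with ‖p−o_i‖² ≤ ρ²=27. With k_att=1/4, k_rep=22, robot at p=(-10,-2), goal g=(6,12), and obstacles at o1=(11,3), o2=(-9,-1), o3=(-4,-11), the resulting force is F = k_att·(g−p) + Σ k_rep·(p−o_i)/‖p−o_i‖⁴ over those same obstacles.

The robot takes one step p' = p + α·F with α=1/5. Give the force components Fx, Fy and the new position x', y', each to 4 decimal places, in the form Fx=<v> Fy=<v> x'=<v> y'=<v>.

Fx=-1.5000 Fy=-2.0000 x'=-10.3000 y'=-2.4000

F_att = 1/4·(g−p) = 1/4·(16,14) = (4.0000,3.5000)
o1: d²=466 > ρ²=27 → inactive
o2: d²=2 ≤ ρ²=27; F_rep = 22·(-1,-1)/2² = (-5.5000,-5.5000)
o3: d²=117 > ρ²=27 → inactive
F = F_att + ΣF_rep = (-1.5000,-2.0000)
p' = p + 1/5·F = (-10.3000,-2.4000)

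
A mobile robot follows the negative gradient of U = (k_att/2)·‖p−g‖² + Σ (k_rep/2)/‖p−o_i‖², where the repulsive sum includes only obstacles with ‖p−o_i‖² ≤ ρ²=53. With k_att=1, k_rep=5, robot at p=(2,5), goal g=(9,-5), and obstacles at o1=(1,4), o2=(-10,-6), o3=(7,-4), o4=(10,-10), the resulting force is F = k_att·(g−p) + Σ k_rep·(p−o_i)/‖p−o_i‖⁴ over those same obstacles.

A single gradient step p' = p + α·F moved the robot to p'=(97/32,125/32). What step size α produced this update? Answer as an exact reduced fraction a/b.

F_att = 1·(g−p) = 1·(7,-10) = (7.0000,-10.0000)
o1: d²=2 ≤ ρ²=53; F_rep = 5·(1,1)/2² = (1.2500,1.2500)
o2: d²=265 > ρ²=53 → inactive
o3: d²=106 > ρ²=53 → inactive
o4: d²=289 > ρ²=53 → inactive
F = F_att + ΣF_rep = (8.2500,-8.7500)
Δp = p'−p = (1.0312,-1.0938); α = Δx/Fx = (33/32) / (33/4) = 1/8
check: Δy/Fy = (-35/32) / (-35/4) = 1/8 ✓

α = 1/8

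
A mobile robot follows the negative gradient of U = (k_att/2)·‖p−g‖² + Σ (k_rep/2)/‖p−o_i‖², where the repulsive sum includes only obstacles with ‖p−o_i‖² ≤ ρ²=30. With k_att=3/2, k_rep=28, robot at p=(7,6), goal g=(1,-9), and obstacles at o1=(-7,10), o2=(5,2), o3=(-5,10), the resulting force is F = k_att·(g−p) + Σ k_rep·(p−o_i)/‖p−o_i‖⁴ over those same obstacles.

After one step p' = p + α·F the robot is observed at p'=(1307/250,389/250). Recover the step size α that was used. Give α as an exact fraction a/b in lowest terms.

F_att = 3/2·(g−p) = 3/2·(-6,-15) = (-9.0000,-22.5000)
o1: d²=212 > ρ²=30 → inactive
o2: d²=20 ≤ ρ²=30; F_rep = 28·(2,4)/20² = (0.1400,0.2800)
o3: d²=160 > ρ²=30 → inactive
F = F_att + ΣF_rep = (-8.8600,-22.2200)
Δp = p'−p = (-1.7720,-4.4440); α = Δx/Fx = (-443/250) / (-443/50) = 1/5
check: Δy/Fy = (-1111/250) / (-1111/50) = 1/5 ✓

α = 1/5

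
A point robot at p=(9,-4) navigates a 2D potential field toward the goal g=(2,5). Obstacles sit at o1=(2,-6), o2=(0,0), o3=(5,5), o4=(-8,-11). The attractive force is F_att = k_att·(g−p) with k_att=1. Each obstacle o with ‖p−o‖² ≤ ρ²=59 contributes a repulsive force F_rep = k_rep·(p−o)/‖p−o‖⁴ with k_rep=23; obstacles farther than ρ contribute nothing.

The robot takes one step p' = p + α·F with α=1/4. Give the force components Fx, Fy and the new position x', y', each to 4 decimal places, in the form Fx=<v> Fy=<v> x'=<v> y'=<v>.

F_att = 1·(g−p) = 1·(-7,9) = (-7.0000,9.0000)
o1: d²=53 ≤ ρ²=59; F_rep = 23·(7,2)/53² = (0.0573,0.0164)
o2: d²=97 > ρ²=59 → inactive
o3: d²=97 > ρ²=59 → inactive
o4: d²=338 > ρ²=59 → inactive
F = F_att + ΣF_rep = (-6.9427,9.0164)
p' = p + 1/4·F = (7.2643,-1.7459)

Fx=-6.9427 Fy=9.0164 x'=7.2643 y'=-1.7459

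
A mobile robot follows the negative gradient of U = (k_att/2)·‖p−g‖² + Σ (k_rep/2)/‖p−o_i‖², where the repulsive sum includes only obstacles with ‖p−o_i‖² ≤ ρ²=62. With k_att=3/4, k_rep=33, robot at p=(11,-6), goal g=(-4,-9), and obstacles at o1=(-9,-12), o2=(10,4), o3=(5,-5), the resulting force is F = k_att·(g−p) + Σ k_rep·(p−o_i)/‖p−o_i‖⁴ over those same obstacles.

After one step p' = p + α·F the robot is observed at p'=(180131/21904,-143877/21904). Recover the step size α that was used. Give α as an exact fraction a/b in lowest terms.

F_att = 3/4·(g−p) = 3/4·(-15,-3) = (-11.2500,-2.2500)
o1: d²=436 > ρ²=62 → inactive
o2: d²=101 > ρ²=62 → inactive
o3: d²=37 ≤ ρ²=62; F_rep = 33·(6,-1)/37² = (0.1446,-0.0241)
F = F_att + ΣF_rep = (-11.1054,-2.2741)
Δp = p'−p = (-2.7763,-0.5685); α = Δx/Fx = (-60813/21904) / (-60813/5476) = 1/4
check: Δy/Fy = (-12453/21904) / (-12453/5476) = 1/4 ✓

α = 1/4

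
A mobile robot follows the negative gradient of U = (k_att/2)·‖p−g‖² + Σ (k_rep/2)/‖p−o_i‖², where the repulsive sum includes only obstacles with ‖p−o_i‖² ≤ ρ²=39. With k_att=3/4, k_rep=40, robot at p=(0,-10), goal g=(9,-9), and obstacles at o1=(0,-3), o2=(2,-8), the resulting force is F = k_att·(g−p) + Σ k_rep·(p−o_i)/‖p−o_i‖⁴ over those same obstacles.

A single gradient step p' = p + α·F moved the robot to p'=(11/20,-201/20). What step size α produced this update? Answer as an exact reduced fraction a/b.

F_att = 3/4·(g−p) = 3/4·(9,1) = (6.7500,0.7500)
o1: d²=49 > ρ²=39 → inactive
o2: d²=8 ≤ ρ²=39; F_rep = 40·(-2,-2)/8² = (-1.2500,-1.2500)
F = F_att + ΣF_rep = (5.5000,-0.5000)
Δp = p'−p = (0.5500,-0.0500); α = Δx/Fx = (11/20) / (11/2) = 1/10
check: Δy/Fy = (-1/20) / (-1/2) = 1/10 ✓

α = 1/10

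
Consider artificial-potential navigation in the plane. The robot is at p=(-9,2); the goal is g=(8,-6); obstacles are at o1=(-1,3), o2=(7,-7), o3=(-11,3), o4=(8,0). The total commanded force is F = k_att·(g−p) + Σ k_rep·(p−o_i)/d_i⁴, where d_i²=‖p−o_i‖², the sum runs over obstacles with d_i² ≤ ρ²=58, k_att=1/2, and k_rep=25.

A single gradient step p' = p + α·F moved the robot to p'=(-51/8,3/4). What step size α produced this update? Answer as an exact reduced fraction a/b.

F_att = 1/2·(g−p) = 1/2·(17,-8) = (8.5000,-4.0000)
o1: d²=65 > ρ²=58 → inactive
o2: d²=337 > ρ²=58 → inactive
o3: d²=5 ≤ ρ²=58; F_rep = 25·(2,-1)/5² = (2.0000,-1.0000)
o4: d²=293 > ρ²=58 → inactive
F = F_att + ΣF_rep = (10.5000,-5.0000)
Δp = p'−p = (2.6250,-1.2500); α = Δx/Fx = (21/8) / (21/2) = 1/4
check: Δy/Fy = (-5/4) / (-5) = 1/4 ✓

α = 1/4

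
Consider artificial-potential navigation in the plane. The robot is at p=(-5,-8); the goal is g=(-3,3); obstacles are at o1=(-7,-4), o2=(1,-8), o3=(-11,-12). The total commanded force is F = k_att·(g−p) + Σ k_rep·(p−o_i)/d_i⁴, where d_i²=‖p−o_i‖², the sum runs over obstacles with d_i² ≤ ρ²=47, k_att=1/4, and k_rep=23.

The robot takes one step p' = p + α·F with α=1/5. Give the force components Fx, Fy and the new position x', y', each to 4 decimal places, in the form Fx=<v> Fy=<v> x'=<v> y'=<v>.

Fx=0.5085 Fy=2.5200 x'=-4.8983 y'=-7.4960

F_att = 1/4·(g−p) = 1/4·(2,11) = (0.5000,2.7500)
o1: d²=20 ≤ ρ²=47; F_rep = 23·(2,-4)/20² = (0.1150,-0.2300)
o2: d²=36 ≤ ρ²=47; F_rep = 23·(-6,0)/36² = (-0.1065,0.0000)
o3: d²=52 > ρ²=47 → inactive
F = F_att + ΣF_rep = (0.5085,2.5200)
p' = p + 1/5·F = (-4.8983,-7.4960)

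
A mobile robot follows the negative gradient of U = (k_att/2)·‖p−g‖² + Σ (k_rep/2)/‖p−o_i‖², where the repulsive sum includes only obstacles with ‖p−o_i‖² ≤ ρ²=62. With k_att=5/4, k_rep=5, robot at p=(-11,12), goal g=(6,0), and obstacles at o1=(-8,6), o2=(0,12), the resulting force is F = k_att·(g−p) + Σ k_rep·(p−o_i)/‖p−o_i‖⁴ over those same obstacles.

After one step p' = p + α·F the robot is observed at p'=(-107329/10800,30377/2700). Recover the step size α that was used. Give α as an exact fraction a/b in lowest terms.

F_att = 5/4·(g−p) = 5/4·(17,-12) = (21.2500,-15.0000)
o1: d²=45 ≤ ρ²=62; F_rep = 5·(-3,6)/45² = (-0.0074,0.0148)
o2: d²=121 > ρ²=62 → inactive
F = F_att + ΣF_rep = (21.2426,-14.9852)
Δp = p'−p = (1.0621,-0.7493); α = Δx/Fx = (11471/10800) / (11471/540) = 1/20
check: Δy/Fy = (-2023/2700) / (-2023/135) = 1/20 ✓

α = 1/20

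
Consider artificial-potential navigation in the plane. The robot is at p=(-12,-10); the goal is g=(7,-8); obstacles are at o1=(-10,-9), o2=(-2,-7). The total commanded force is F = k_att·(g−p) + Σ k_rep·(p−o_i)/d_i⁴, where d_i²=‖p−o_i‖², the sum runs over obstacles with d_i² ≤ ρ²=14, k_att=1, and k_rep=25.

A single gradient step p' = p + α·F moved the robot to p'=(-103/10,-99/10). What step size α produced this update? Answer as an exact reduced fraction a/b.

α = 1/10

F_att = 1·(g−p) = 1·(19,2) = (19.0000,2.0000)
o1: d²=5 ≤ ρ²=14; F_rep = 25·(-2,-1)/5² = (-2.0000,-1.0000)
o2: d²=109 > ρ²=14 → inactive
F = F_att + ΣF_rep = (17.0000,1.0000)
Δp = p'−p = (1.7000,0.1000); α = Δx/Fx = (17/10) / (17) = 1/10
check: Δy/Fy = (1/10) / (1) = 1/10 ✓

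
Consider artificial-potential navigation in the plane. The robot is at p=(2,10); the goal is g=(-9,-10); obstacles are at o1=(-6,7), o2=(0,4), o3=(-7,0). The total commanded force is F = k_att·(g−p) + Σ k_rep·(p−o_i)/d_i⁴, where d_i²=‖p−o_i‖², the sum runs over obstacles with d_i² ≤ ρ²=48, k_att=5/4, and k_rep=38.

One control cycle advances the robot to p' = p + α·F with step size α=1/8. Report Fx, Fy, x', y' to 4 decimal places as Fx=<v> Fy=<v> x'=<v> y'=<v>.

Fx=-13.7025 Fy=-24.8575 x'=0.2872 y'=6.8928

F_att = 5/4·(g−p) = 5/4·(-11,-20) = (-13.7500,-25.0000)
o1: d²=73 > ρ²=48 → inactive
o2: d²=40 ≤ ρ²=48; F_rep = 38·(2,6)/40² = (0.0475,0.1425)
o3: d²=181 > ρ²=48 → inactive
F = F_att + ΣF_rep = (-13.7025,-24.8575)
p' = p + 1/8·F = (0.2872,6.8928)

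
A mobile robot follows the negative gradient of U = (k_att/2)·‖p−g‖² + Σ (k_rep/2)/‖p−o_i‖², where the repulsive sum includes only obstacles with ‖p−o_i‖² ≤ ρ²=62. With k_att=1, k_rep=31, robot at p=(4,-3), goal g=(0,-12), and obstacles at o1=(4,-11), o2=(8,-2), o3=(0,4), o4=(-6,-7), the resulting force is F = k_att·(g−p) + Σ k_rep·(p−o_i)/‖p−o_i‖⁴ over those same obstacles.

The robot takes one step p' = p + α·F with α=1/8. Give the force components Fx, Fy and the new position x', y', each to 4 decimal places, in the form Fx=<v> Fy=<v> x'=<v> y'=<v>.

Fx=-4.4291 Fy=-9.1073 x'=3.4464 y'=-4.1384

F_att = 1·(g−p) = 1·(-4,-9) = (-4.0000,-9.0000)
o1: d²=64 > ρ²=62 → inactive
o2: d²=17 ≤ ρ²=62; F_rep = 31·(-4,-1)/17² = (-0.4291,-0.1073)
o3: d²=65 > ρ²=62 → inactive
o4: d²=116 > ρ²=62 → inactive
F = F_att + ΣF_rep = (-4.4291,-9.1073)
p' = p + 1/8·F = (3.4464,-4.1384)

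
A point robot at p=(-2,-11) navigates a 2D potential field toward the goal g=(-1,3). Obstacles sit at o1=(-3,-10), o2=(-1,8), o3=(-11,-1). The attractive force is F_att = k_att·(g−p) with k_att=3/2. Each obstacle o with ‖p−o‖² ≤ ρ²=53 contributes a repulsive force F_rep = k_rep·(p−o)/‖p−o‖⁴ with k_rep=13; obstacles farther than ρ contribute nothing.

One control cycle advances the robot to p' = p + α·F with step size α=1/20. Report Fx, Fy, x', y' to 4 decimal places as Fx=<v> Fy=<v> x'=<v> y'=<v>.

Fx=4.7500 Fy=17.7500 x'=-1.7625 y'=-10.1125

F_att = 3/2·(g−p) = 3/2·(1,14) = (1.5000,21.0000)
o1: d²=2 ≤ ρ²=53; F_rep = 13·(1,-1)/2² = (3.2500,-3.2500)
o2: d²=362 > ρ²=53 → inactive
o3: d²=181 > ρ²=53 → inactive
F = F_att + ΣF_rep = (4.7500,17.7500)
p' = p + 1/20·F = (-1.7625,-10.1125)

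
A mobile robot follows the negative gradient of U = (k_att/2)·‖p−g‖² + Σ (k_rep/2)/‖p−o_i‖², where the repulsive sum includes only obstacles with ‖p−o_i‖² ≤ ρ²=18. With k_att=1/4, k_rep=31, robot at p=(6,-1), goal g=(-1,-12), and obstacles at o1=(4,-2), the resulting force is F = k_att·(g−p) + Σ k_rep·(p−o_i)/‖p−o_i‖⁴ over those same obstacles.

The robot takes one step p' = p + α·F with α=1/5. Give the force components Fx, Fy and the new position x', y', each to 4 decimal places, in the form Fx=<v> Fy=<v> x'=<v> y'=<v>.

Fx=0.7300 Fy=-1.5100 x'=6.1460 y'=-1.3020

F_att = 1/4·(g−p) = 1/4·(-7,-11) = (-1.7500,-2.7500)
o1: d²=5 ≤ ρ²=18; F_rep = 31·(2,1)/5² = (2.4800,1.2400)
F = F_att + ΣF_rep = (0.7300,-1.5100)
p' = p + 1/5·F = (6.1460,-1.3020)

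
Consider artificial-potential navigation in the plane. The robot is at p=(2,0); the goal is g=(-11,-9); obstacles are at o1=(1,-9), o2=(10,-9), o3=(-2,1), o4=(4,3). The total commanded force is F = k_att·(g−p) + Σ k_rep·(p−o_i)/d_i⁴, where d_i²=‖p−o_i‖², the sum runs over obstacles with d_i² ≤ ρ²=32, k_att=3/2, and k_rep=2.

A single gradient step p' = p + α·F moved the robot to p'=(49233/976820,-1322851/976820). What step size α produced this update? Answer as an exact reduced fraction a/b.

α = 1/10

F_att = 3/2·(g−p) = 3/2·(-13,-9) = (-19.5000,-13.5000)
o1: d²=82 > ρ²=32 → inactive
o2: d²=145 > ρ²=32 → inactive
o3: d²=17 ≤ ρ²=32; F_rep = 2·(4,-1)/17² = (0.0277,-0.0069)
o4: d²=13 ≤ ρ²=32; F_rep = 2·(-2,-3)/13² = (-0.0237,-0.0355)
F = F_att + ΣF_rep = (-19.4960,-13.5424)
Δp = p'−p = (-1.9496,-1.3542); α = Δx/Fx = (-1904407/976820) / (-1904407/97682) = 1/10
check: Δy/Fy = (-1322851/976820) / (-1322851/97682) = 1/10 ✓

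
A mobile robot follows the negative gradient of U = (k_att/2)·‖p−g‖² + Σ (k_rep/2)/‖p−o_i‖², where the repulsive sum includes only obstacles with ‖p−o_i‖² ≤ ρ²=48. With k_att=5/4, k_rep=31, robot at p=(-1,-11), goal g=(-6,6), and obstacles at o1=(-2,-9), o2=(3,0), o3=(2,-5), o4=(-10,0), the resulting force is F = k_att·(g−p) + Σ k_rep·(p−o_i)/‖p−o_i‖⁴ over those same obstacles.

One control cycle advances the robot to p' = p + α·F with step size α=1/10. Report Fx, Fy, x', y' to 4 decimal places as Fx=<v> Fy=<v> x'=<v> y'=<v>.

Fx=-5.0559 Fy=18.6781 x'=-1.5056 y'=-9.1322

F_att = 5/4·(g−p) = 5/4·(-5,17) = (-6.2500,21.2500)
o1: d²=5 ≤ ρ²=48; F_rep = 31·(1,-2)/5² = (1.2400,-2.4800)
o2: d²=137 > ρ²=48 → inactive
o3: d²=45 ≤ ρ²=48; F_rep = 31·(-3,-6)/45² = (-0.0459,-0.0919)
o4: d²=202 > ρ²=48 → inactive
F = F_att + ΣF_rep = (-5.0559,18.6781)
p' = p + 1/10·F = (-1.5056,-9.1322)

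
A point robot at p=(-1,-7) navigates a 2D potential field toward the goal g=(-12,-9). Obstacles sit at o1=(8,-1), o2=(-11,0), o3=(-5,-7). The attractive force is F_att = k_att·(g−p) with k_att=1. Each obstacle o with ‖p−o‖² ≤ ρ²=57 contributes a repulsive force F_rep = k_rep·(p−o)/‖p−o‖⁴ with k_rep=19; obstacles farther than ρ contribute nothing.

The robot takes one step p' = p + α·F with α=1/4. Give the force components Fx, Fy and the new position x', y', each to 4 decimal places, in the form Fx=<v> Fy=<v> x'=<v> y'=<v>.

Fx=-10.7031 Fy=-2.0000 x'=-3.6758 y'=-7.5000

F_att = 1·(g−p) = 1·(-11,-2) = (-11.0000,-2.0000)
o1: d²=117 > ρ²=57 → inactive
o2: d²=149 > ρ²=57 → inactive
o3: d²=16 ≤ ρ²=57; F_rep = 19·(4,0)/16² = (0.2969,0.0000)
F = F_att + ΣF_rep = (-10.7031,-2.0000)
p' = p + 1/4·F = (-3.6758,-7.5000)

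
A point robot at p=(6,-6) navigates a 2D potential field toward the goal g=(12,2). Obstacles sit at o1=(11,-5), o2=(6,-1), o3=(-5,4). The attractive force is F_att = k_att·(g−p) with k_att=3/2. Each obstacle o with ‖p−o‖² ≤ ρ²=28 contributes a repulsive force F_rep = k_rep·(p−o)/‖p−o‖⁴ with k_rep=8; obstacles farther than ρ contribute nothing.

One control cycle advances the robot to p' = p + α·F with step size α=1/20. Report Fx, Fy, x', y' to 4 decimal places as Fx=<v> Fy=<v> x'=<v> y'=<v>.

Fx=8.9408 Fy=11.9242 x'=6.4470 y'=-5.4038

F_att = 3/2·(g−p) = 3/2·(6,8) = (9.0000,12.0000)
o1: d²=26 ≤ ρ²=28; F_rep = 8·(-5,-1)/26² = (-0.0592,-0.0118)
o2: d²=25 ≤ ρ²=28; F_rep = 8·(0,-5)/25² = (0.0000,-0.0640)
o3: d²=221 > ρ²=28 → inactive
F = F_att + ΣF_rep = (8.9408,11.9242)
p' = p + 1/20·F = (6.4470,-5.4038)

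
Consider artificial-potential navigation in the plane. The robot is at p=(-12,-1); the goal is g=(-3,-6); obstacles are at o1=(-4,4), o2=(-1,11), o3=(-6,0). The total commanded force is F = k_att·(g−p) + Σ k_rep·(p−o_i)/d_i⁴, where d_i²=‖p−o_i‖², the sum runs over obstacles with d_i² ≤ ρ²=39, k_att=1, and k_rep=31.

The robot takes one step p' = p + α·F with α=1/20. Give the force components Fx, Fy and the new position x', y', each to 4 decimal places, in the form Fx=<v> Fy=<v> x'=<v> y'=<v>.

F_att = 1·(g−p) = 1·(9,-5) = (9.0000,-5.0000)
o1: d²=89 > ρ²=39 → inactive
o2: d²=265 > ρ²=39 → inactive
o3: d²=37 ≤ ρ²=39; F_rep = 31·(-6,-1)/37² = (-0.1359,-0.0226)
F = F_att + ΣF_rep = (8.8641,-5.0226)
p' = p + 1/20·F = (-11.5568,-1.2511)

Fx=8.8641 Fy=-5.0226 x'=-11.5568 y'=-1.2511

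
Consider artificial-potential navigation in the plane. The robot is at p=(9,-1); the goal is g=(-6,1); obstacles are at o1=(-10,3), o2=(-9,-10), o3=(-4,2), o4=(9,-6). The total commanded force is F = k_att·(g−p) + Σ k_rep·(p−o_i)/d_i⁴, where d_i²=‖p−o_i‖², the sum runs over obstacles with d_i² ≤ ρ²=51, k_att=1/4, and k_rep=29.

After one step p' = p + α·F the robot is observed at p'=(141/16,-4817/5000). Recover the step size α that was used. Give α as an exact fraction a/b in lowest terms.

F_att = 1/4·(g−p) = 1/4·(-15,2) = (-3.7500,0.5000)
o1: d²=377 > ρ²=51 → inactive
o2: d²=405 > ρ²=51 → inactive
o3: d²=178 > ρ²=51 → inactive
o4: d²=25 ≤ ρ²=51; F_rep = 29·(0,5)/25² = (0.0000,0.2320)
F = F_att + ΣF_rep = (-3.7500,0.7320)
Δp = p'−p = (-0.1875,0.0366); α = Δx/Fx = (-3/16) / (-15/4) = 1/20
check: Δy/Fy = (183/5000) / (183/250) = 1/20 ✓

α = 1/20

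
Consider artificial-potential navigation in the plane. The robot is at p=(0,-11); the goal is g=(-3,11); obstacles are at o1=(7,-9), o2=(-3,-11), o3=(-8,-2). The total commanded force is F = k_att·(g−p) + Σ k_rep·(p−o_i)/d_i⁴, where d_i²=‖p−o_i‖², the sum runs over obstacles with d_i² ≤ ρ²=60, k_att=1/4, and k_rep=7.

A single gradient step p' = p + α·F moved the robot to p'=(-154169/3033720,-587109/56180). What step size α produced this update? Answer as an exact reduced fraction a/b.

F_att = 1/4·(g−p) = 1/4·(-3,22) = (-0.7500,5.5000)
o1: d²=53 ≤ ρ²=60; F_rep = 7·(-7,-2)/53² = (-0.0174,-0.0050)
o2: d²=9 ≤ ρ²=60; F_rep = 7·(3,0)/9² = (0.2593,0.0000)
o3: d²=145 > ρ²=60 → inactive
F = F_att + ΣF_rep = (-0.5082,5.4950)
Δp = p'−p = (-0.0508,0.5495); α = Δx/Fx = (-154169/3033720) / (-154169/303372) = 1/10
check: Δy/Fy = (30871/56180) / (30871/5618) = 1/10 ✓

α = 1/10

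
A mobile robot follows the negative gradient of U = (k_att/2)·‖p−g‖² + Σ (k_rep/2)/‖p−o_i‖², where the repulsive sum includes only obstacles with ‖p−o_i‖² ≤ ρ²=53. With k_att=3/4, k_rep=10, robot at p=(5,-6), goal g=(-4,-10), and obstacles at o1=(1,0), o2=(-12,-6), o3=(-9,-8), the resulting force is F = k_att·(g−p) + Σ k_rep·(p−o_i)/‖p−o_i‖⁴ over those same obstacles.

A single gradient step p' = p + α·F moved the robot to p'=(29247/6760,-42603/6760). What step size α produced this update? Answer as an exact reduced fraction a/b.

F_att = 3/4·(g−p) = 3/4·(-9,-4) = (-6.7500,-3.0000)
o1: d²=52 ≤ ρ²=53; F_rep = 10·(4,-6)/52² = (0.0148,-0.0222)
o2: d²=289 > ρ²=53 → inactive
o3: d²=200 > ρ²=53 → inactive
F = F_att + ΣF_rep = (-6.7352,-3.0222)
Δp = p'−p = (-0.6735,-0.3022); α = Δx/Fx = (-4553/6760) / (-4553/676) = 1/10
check: Δy/Fy = (-2043/6760) / (-2043/676) = 1/10 ✓

α = 1/10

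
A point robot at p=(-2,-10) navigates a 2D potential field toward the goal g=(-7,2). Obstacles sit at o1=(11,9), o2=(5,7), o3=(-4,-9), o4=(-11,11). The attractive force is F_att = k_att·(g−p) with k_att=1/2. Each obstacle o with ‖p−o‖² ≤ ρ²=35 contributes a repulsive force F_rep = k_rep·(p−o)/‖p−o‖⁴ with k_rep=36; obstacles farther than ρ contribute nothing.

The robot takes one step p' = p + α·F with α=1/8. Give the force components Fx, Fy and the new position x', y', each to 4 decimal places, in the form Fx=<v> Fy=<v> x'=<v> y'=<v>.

Fx=0.3800 Fy=4.5600 x'=-1.9525 y'=-9.4300

F_att = 1/2·(g−p) = 1/2·(-5,12) = (-2.5000,6.0000)
o1: d²=530 > ρ²=35 → inactive
o2: d²=338 > ρ²=35 → inactive
o3: d²=5 ≤ ρ²=35; F_rep = 36·(2,-1)/5² = (2.8800,-1.4400)
o4: d²=522 > ρ²=35 → inactive
F = F_att + ΣF_rep = (0.3800,4.5600)
p' = p + 1/8·F = (-1.9525,-9.4300)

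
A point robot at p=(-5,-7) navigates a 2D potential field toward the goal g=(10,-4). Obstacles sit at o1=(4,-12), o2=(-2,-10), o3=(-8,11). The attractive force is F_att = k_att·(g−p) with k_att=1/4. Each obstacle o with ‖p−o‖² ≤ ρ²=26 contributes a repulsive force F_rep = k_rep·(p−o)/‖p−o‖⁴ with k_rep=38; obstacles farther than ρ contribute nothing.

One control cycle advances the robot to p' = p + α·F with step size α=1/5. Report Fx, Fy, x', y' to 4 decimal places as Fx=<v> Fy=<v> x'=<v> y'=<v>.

F_att = 1/4·(g−p) = 1/4·(15,3) = (3.7500,0.7500)
o1: d²=106 > ρ²=26 → inactive
o2: d²=18 ≤ ρ²=26; F_rep = 38·(-3,3)/18² = (-0.3519,0.3519)
o3: d²=333 > ρ²=26 → inactive
F = F_att + ΣF_rep = (3.3981,1.1019)
p' = p + 1/5·F = (-4.3204,-6.7796)

Fx=3.3981 Fy=1.1019 x'=-4.3204 y'=-6.7796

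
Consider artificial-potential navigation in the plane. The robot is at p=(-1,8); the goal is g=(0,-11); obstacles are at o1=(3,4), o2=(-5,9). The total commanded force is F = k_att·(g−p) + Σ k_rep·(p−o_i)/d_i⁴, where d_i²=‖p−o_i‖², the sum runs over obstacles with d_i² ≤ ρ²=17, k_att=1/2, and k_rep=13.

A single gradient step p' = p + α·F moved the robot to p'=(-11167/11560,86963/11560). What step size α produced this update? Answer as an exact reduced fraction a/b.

α = 1/20

F_att = 1/2·(g−p) = 1/2·(1,-19) = (0.5000,-9.5000)
o1: d²=32 > ρ²=17 → inactive
o2: d²=17 ≤ ρ²=17; F_rep = 13·(4,-1)/17² = (0.1799,-0.0450)
F = F_att + ΣF_rep = (0.6799,-9.5450)
Δp = p'−p = (0.0340,-0.4772); α = Δx/Fx = (393/11560) / (393/578) = 1/20
check: Δy/Fy = (-5517/11560) / (-5517/578) = 1/20 ✓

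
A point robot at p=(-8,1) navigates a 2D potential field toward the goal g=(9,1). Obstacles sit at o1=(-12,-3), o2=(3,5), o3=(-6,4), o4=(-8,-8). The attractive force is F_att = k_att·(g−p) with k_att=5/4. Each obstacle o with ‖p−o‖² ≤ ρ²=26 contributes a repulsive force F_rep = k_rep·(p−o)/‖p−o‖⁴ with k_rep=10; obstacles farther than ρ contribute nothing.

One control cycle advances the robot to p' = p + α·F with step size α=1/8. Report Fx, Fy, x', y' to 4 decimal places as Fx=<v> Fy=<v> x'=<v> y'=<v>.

Fx=21.1317 Fy=-0.1775 x'=-5.3585 y'=0.9778

F_att = 5/4·(g−p) = 5/4·(17,0) = (21.2500,0.0000)
o1: d²=32 > ρ²=26 → inactive
o2: d²=137 > ρ²=26 → inactive
o3: d²=13 ≤ ρ²=26; F_rep = 10·(-2,-3)/13² = (-0.1183,-0.1775)
o4: d²=81 > ρ²=26 → inactive
F = F_att + ΣF_rep = (21.1317,-0.1775)
p' = p + 1/8·F = (-5.3585,0.9778)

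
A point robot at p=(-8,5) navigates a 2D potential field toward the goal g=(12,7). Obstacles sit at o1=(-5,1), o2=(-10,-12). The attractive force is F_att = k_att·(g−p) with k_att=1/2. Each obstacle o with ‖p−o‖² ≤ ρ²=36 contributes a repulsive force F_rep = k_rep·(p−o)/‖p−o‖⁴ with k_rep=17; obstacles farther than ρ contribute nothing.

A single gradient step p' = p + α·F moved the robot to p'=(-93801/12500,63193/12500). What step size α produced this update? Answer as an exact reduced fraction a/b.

F_att = 1/2·(g−p) = 1/2·(20,2) = (10.0000,1.0000)
o1: d²=25 ≤ ρ²=36; F_rep = 17·(-3,4)/25² = (-0.0816,0.1088)
o2: d²=293 > ρ²=36 → inactive
F = F_att + ΣF_rep = (9.9184,1.1088)
Δp = p'−p = (0.4959,0.0554); α = Δx/Fx = (6199/12500) / (6199/625) = 1/20
check: Δy/Fy = (693/12500) / (693/625) = 1/20 ✓

α = 1/20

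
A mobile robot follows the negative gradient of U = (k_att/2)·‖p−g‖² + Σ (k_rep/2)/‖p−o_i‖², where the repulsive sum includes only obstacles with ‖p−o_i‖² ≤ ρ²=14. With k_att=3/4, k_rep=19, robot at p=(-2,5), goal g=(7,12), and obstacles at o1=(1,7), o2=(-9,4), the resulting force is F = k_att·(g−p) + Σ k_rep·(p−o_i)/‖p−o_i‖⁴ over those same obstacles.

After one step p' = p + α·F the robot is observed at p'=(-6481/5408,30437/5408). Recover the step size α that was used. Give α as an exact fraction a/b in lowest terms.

α = 1/8

F_att = 3/4·(g−p) = 3/4·(9,7) = (6.7500,5.2500)
o1: d²=13 ≤ ρ²=14; F_rep = 19·(-3,-2)/13² = (-0.3373,-0.2249)
o2: d²=50 > ρ²=14 → inactive
F = F_att + ΣF_rep = (6.4127,5.0251)
Δp = p'−p = (0.8016,0.6281); α = Δx/Fx = (4335/5408) / (4335/676) = 1/8
check: Δy/Fy = (3397/5408) / (3397/676) = 1/8 ✓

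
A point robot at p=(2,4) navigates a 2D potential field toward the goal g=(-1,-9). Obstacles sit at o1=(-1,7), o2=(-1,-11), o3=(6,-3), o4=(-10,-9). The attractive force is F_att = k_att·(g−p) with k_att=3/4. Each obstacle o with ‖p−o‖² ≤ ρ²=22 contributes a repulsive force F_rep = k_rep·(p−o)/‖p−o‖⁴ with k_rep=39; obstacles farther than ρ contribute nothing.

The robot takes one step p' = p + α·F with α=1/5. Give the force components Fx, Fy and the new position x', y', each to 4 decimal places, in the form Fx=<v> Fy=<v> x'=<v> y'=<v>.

F_att = 3/4·(g−p) = 3/4·(-3,-13) = (-2.2500,-9.7500)
o1: d²=18 ≤ ρ²=22; F_rep = 39·(3,-3)/18² = (0.3611,-0.3611)
o2: d²=234 > ρ²=22 → inactive
o3: d²=65 > ρ²=22 → inactive
o4: d²=313 > ρ²=22 → inactive
F = F_att + ΣF_rep = (-1.8889,-10.1111)
p' = p + 1/5·F = (1.6222,1.9778)

Fx=-1.8889 Fy=-10.1111 x'=1.6222 y'=1.9778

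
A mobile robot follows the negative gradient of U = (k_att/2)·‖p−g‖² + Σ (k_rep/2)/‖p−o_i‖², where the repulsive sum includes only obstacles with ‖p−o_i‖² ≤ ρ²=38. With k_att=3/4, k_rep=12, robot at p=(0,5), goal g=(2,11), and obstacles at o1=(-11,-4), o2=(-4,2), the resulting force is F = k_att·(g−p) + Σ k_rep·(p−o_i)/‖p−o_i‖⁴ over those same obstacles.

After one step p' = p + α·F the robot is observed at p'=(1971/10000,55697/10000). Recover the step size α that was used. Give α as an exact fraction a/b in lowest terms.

α = 1/8

F_att = 3/4·(g−p) = 3/4·(2,6) = (1.5000,4.5000)
o1: d²=202 > ρ²=38 → inactive
o2: d²=25 ≤ ρ²=38; F_rep = 12·(4,3)/25² = (0.0768,0.0576)
F = F_att + ΣF_rep = (1.5768,4.5576)
Δp = p'−p = (0.1971,0.5697); α = Δx/Fx = (1971/10000) / (1971/1250) = 1/8
check: Δy/Fy = (5697/10000) / (5697/1250) = 1/8 ✓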